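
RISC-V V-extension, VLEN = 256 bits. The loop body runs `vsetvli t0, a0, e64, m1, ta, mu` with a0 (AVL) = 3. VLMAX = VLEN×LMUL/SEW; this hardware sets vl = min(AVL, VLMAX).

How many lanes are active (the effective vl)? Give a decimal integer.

VLMAX = (256 × 1) / 64 = 4 lanes
AVL=3 ≤ VLMAX=4, so vl = 3

vl = 3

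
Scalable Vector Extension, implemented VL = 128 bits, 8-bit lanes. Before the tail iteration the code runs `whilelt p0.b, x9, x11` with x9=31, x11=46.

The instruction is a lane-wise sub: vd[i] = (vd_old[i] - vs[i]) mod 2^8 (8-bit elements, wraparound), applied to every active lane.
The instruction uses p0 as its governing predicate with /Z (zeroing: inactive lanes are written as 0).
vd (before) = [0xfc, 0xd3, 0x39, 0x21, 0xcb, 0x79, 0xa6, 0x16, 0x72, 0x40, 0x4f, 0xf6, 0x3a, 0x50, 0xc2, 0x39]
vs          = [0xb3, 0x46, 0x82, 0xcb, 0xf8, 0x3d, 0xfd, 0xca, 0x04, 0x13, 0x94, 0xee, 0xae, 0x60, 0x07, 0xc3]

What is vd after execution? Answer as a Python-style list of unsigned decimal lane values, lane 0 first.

vd = [73, 141, 183, 86, 211, 60, 169, 76, 110, 45, 187, 8, 140, 240, 187, 0]

lane count: 128 div 8 = 16
whilelt: lane j active iff 31+j < 46 → j < 15 → 15 active
lane  0: sub(0xfc,0xb3) ⇒ 0x49
lane  1: sub(0xd3,0x46) ⇒ 0x8d
lane  2: sub(0x39,0x82) ⇒ 0xb7
lane  3: sub(0x21,0xcb) ⇒ 0x56
lane  4: sub(0xcb,0xf8) ⇒ 0xd3
lane  5: sub(0x79,0x3d) ⇒ 0x3c
lane  6: sub(0xa6,0xfd) ⇒ 0xa9
lane  7: sub(0x16,0xca) ⇒ 0x4c
lane  8: sub(0x72,0x04) ⇒ 0x6e
lane  9: sub(0x40,0x13) ⇒ 0x2d
lane 10: sub(0x4f,0x94) ⇒ 0xbb
lane 11: sub(0xf6,0xee) ⇒ 0x08
lane 12: sub(0x3a,0xae) ⇒ 0x8c
lane 13: sub(0x50,0x60) ⇒ 0xf0
lane 14: sub(0xc2,0x07) ⇒ 0xbb
lane 15: tail/zero ⇒ 0x00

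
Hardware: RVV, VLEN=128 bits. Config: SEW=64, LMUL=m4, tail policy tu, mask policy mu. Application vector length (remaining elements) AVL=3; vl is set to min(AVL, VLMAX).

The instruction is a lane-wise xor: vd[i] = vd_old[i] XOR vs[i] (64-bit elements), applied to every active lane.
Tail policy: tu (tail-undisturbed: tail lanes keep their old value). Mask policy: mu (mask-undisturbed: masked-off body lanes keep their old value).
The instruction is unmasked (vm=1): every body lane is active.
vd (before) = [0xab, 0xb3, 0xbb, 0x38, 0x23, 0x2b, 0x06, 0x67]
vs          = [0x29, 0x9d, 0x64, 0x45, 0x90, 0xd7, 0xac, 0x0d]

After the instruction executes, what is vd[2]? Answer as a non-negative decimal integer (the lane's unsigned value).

lanes per group: 128·4/64 = 8
vl = min(AVL, VLMAX) = min(3, 8) = 3
vd[0] xor(0xab,0x29) -> 0x82
vd[1] xor(0xb3,0x9d) -> 0x2e
vd[2] xor(0xbb,0x64) -> 0xdf
vd[3] tail/keep -> 0x38
vd[4] tail/keep -> 0x23
vd[5] tail/keep -> 0x2b
vd[6] tail/keep -> 0x06
vd[7] tail/keep -> 0x67

vd[2] = 223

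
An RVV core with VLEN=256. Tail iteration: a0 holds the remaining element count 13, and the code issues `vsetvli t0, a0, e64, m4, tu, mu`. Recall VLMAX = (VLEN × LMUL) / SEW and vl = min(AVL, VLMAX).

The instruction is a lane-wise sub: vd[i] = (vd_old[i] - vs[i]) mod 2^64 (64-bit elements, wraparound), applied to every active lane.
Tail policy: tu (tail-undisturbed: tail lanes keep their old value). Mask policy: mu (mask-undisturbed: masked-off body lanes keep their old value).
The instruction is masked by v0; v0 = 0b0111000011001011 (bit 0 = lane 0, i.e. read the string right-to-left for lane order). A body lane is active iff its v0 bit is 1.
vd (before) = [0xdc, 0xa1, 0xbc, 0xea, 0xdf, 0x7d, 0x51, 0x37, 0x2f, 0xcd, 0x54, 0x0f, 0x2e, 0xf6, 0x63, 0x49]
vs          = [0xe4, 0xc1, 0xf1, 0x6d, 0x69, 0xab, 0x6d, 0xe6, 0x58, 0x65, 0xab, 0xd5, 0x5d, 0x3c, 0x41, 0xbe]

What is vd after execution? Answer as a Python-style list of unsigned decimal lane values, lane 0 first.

vd = [18446744073709551608, 18446744073709551584, 188, 125, 223, 125, 18446744073709551588, 18446744073709551441, 47, 205, 84, 15, 18446744073709551569, 246, 99, 73]

lanes per group: 256·4/64 = 16
vl = min(AVL, VLMAX) = min(13, 16) = 13
lane  0: sub(0xdc,0xe4) ⇒ 0xfffffffffffffff8
lane  1: sub(0xa1,0xc1) ⇒ 0xffffffffffffffe0
lane  2: mask-off/keep ⇒ 0xbc
lane  3: sub(0xea,0x6d) ⇒ 0x7d
lane  4: mask-off/keep ⇒ 0xdf
lane  5: mask-off/keep ⇒ 0x7d
lane  6: sub(0x51,0x6d) ⇒ 0xffffffffffffffe4
lane  7: sub(0x37,0xe6) ⇒ 0xffffffffffffff51
lane  8: mask-off/keep ⇒ 0x2f
lane  9: mask-off/keep ⇒ 0xcd
lane 10: mask-off/keep ⇒ 0x54
lane 11: mask-off/keep ⇒ 0x0f
lane 12: sub(0x2e,0x5d) ⇒ 0xffffffffffffffd1
lane 13: tail/keep ⇒ 0xf6
lane 14: tail/keep ⇒ 0x63
lane 15: tail/keep ⇒ 0x49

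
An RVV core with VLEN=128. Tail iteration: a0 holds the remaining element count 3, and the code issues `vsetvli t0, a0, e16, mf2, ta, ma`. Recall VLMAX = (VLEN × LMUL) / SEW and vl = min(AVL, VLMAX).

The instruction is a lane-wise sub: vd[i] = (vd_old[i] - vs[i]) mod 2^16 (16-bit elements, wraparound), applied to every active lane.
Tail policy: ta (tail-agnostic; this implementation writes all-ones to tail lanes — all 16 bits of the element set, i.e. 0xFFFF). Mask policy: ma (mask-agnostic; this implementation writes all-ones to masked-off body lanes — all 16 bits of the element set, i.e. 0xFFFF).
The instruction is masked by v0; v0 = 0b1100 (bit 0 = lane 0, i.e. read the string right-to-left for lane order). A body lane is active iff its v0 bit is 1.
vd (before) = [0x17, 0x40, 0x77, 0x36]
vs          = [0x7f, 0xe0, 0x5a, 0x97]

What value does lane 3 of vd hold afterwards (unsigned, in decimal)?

vd[3] = 65535

VLMAX = (128 × 1/2) / 16 = 4 lanes
vl = min(AVL, VLMAX) = min(3, 4) = 3
vd[0] mask-off/ones -> 0xffff
vd[1] mask-off/ones -> 0xffff
vd[2] sub(0x77,0x5a) -> 0x1d
vd[3] tail/ones -> 0xffff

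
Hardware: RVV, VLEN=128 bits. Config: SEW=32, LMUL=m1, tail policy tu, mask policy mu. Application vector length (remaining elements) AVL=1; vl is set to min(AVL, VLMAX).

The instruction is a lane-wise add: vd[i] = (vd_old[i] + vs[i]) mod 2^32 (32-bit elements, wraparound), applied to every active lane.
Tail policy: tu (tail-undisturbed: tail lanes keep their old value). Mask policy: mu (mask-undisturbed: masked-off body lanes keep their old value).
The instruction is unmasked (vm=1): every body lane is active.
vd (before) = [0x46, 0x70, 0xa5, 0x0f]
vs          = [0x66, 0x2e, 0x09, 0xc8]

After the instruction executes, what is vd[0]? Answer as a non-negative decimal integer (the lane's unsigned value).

VLMAX = (128 × 1) / 32 = 4 lanes
vl ← min(1, 4) = 1
  i=0: add(0x46,0x66) → 172
  i=1: tail/keep → 112
  i=2: tail/keep → 165
  i=3: tail/keep → 15

vd[0] = 172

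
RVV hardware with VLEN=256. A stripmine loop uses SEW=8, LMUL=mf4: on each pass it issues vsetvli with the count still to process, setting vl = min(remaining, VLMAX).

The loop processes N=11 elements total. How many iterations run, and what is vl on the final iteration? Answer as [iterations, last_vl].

lanes per group: 256·1/4/8 = 8
N=11: ⌈11/8⌉ = 2 iters; last vl = 11 − 1×8 = 3

[iterations, last_vl] = [2, 3]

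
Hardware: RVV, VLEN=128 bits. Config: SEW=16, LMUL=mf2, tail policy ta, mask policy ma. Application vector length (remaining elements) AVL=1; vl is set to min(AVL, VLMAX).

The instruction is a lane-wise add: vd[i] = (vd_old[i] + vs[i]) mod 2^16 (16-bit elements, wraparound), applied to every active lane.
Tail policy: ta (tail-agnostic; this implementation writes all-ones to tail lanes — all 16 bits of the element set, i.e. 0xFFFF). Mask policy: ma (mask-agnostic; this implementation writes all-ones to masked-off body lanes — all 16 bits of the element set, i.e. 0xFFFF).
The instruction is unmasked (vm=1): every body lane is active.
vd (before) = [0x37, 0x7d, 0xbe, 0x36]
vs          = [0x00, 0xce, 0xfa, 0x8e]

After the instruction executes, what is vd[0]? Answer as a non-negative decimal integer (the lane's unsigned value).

vd[0] = 55

VLMAX = (128 × 1/2) / 16 = 4 lanes
vl ← min(1, 4) = 1
  i=0: add(0x37,0x00) → 55
  i=1: tail/ones → 65535
  i=2: tail/ones → 65535
  i=3: tail/ones → 65535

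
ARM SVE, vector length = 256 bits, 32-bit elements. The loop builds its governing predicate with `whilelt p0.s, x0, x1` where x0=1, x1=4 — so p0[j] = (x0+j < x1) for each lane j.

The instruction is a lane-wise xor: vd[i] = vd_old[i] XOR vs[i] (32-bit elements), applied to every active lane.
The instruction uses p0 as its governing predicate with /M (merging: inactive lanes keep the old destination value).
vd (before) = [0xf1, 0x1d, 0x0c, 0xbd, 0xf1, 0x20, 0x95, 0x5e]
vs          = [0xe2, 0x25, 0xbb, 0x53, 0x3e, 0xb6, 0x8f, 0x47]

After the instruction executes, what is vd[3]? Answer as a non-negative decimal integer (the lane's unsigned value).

register lanes = 256/32 = 8
whilelt: lane j active iff 1+j < 4 → j < 3 → 3 active
vd[0] xor(0xf1,0xe2) -> 0x13
vd[1] xor(0x1d,0x25) -> 0x38
vd[2] xor(0x0c,0xbb) -> 0xb7
vd[3] tail/keep -> 0xbd
vd[4] tail/keep -> 0xf1
vd[5] tail/keep -> 0x20
vd[6] tail/keep -> 0x95
vd[7] tail/keep -> 0x5e

vd[3] = 189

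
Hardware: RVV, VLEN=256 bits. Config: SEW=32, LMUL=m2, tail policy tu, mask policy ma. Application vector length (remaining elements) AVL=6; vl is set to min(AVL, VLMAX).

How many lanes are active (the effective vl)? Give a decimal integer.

lanes per group: 256·2/32 = 16
vl ← min(6, 16) = 6

vl = 6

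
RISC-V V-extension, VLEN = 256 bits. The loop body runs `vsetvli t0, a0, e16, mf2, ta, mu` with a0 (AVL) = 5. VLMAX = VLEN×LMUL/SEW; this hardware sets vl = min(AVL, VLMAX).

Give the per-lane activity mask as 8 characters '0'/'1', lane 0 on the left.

lanes per group: 256·1/2/16 = 8
vl = min(AVL, VLMAX) = min(5, 8) = 5
bits (lane 0 leftmost): 11111000

predicate = 11111000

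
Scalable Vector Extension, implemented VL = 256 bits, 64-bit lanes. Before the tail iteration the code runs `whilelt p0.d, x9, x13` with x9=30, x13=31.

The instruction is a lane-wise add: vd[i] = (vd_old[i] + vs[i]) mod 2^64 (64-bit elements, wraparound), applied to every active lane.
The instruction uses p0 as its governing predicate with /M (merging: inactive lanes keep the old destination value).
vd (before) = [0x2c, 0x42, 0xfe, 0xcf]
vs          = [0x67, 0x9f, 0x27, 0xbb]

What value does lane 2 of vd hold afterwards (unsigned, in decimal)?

vd[2] = 254

lane count: 256 div 64 = 4
p0[j] = (30+j < 31); true for j=0..0 → 1 lanes set
  i=0: add(0x2c,0x67) → 147
  i=1: tail/keep → 66
  i=2: tail/keep → 254
  i=3: tail/keep → 207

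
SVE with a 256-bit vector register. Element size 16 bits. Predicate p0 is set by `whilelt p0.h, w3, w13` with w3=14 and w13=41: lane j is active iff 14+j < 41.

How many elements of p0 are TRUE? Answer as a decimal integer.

vl = 16

register lanes = 256/16 = 16
whilelt: lane j active iff 14+j < 41 → j < 27 → 16 active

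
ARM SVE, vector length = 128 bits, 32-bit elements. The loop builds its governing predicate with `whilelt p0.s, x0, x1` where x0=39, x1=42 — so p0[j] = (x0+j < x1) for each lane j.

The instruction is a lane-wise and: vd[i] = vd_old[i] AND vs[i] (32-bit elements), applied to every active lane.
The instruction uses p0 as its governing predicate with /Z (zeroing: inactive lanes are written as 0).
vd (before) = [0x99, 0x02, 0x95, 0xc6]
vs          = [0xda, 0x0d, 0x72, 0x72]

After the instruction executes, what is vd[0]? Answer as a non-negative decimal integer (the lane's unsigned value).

lane count: 128 div 32 = 4
active while 39+j < 42, i.e. j ∈ [0,3) capped at 4 ⇒ 3
[0] and(0x99,0xda) = 0x98
[1] and(0x02,0x0d) = 0x00
[2] and(0x95,0x72) = 0x10
[3] tail/zero = 0x00

vd[0] = 152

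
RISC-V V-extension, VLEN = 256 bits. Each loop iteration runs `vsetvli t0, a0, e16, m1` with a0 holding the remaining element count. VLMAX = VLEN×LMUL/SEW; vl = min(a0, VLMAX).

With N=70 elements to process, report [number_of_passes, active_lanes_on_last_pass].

[iterations, last_vl] = [5, 6]

lanes per group: 256·1/16 = 16
iterations = ceil(70/16) = 5; final-pass vl = 6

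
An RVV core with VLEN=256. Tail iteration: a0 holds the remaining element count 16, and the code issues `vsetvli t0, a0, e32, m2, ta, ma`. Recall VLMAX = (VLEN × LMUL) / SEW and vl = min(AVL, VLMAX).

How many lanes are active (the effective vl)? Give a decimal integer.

VLMAX = (256 × 2) / 32 = 16 lanes
AVL=16 ≤ VLMAX=16, so vl = 16

vl = 16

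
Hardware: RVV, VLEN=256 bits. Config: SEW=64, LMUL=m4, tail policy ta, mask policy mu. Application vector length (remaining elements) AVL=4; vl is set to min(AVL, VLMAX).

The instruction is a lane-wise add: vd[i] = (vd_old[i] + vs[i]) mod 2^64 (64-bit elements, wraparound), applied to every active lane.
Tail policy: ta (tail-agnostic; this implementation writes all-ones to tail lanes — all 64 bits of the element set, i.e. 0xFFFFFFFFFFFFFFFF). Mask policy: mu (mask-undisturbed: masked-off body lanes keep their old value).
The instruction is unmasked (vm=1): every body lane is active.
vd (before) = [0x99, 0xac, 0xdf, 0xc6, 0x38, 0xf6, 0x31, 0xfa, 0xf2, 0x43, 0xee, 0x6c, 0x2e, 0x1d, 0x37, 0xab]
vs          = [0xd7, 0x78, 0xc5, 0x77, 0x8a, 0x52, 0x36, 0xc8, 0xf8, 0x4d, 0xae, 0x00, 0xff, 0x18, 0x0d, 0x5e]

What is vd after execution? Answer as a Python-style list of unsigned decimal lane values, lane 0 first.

vd = [368, 292, 420, 317, 18446744073709551615, 18446744073709551615, 18446744073709551615, 18446744073709551615, 18446744073709551615, 18446744073709551615, 18446744073709551615, 18446744073709551615, 18446744073709551615, 18446744073709551615, 18446744073709551615, 18446744073709551615]

lanes per group: 256·4/64 = 16
AVL=4 ≤ VLMAX=16, so vl = 4
  i=0: add(0x99,0xd7) → 368
  i=1: add(0xac,0x78) → 292
  i=2: add(0xdf,0xc5) → 420
  i=3: add(0xc6,0x77) → 317
  i=4: tail/ones → 18446744073709551615
  i=5: tail/ones → 18446744073709551615
  i=6: tail/ones → 18446744073709551615
  i=7: tail/ones → 18446744073709551615
  i=8: tail/ones → 18446744073709551615
  i=9: tail/ones → 18446744073709551615
  i=10: tail/ones → 18446744073709551615
  i=11: tail/ones → 18446744073709551615
  i=12: tail/ones → 18446744073709551615
  i=13: tail/ones → 18446744073709551615
  i=14: tail/ones → 18446744073709551615
  i=15: tail/ones → 18446744073709551615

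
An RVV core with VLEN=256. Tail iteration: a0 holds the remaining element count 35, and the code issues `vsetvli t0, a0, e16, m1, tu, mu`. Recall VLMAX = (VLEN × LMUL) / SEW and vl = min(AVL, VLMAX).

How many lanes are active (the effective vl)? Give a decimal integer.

lanes per group: 256·1/16 = 16
vl ← min(35, 16) = 16

vl = 16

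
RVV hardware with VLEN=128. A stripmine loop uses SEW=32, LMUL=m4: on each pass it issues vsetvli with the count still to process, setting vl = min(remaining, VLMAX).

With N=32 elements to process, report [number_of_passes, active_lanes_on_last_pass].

[iterations, last_vl] = [2, 16]

VLMAX = (128 × 4) / 32 = 16 lanes
N=32: ⌈32/16⌉ = 2 iters; last vl = 32 − 1×16 = 16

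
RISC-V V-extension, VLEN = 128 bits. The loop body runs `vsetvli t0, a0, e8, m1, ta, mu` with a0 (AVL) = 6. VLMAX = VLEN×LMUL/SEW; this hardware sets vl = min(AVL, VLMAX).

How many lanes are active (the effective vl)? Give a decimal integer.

vl = 6

VLMAX = (128 × 1) / 8 = 16 lanes
vl ← min(6, 16) = 6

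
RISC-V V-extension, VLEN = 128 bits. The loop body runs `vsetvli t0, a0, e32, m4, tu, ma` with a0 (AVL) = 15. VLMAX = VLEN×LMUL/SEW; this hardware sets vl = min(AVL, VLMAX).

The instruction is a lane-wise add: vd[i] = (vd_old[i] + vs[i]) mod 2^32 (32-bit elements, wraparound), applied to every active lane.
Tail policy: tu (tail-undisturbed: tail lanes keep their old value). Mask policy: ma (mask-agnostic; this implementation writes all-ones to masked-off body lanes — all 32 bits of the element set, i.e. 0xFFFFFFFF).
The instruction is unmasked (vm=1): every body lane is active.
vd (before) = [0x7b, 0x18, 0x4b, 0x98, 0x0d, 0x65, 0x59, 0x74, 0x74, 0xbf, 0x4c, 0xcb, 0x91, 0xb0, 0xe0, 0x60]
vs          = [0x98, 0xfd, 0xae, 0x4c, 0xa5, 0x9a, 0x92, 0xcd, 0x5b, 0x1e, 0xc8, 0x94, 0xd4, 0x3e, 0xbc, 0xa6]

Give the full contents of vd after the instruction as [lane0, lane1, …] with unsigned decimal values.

vd = [275, 277, 249, 228, 178, 255, 235, 321, 207, 221, 276, 351, 357, 238, 412, 96]

VLMAX = (128 × 4) / 32 = 16 lanes
vl ← min(15, 16) = 15
lane  0: add(0x7b,0x98) ⇒ 0x113
lane  1: add(0x18,0xfd) ⇒ 0x115
lane  2: add(0x4b,0xae) ⇒ 0xf9
lane  3: add(0x98,0x4c) ⇒ 0xe4
lane  4: add(0x0d,0xa5) ⇒ 0xb2
lane  5: add(0x65,0x9a) ⇒ 0xff
lane  6: add(0x59,0x92) ⇒ 0xeb
lane  7: add(0x74,0xcd) ⇒ 0x141
lane  8: add(0x74,0x5b) ⇒ 0xcf
lane  9: add(0xbf,0x1e) ⇒ 0xdd
lane 10: add(0x4c,0xc8) ⇒ 0x114
lane 11: add(0xcb,0x94) ⇒ 0x15f
lane 12: add(0x91,0xd4) ⇒ 0x165
lane 13: add(0xb0,0x3e) ⇒ 0xee
lane 14: add(0xe0,0xbc) ⇒ 0x19c
lane 15: tail/keep ⇒ 0x60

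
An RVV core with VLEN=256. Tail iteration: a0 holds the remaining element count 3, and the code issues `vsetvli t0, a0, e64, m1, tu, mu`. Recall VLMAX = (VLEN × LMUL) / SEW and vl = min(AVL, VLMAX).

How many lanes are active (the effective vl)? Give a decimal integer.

VLMAX = VLEN×LMUL/SEW = 256×1/64 = 4
vl ← min(3, 4) = 3

vl = 3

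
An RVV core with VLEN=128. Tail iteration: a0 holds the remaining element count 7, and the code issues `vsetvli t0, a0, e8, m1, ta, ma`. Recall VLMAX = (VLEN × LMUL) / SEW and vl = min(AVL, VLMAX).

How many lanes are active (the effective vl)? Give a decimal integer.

vl = 7

VLMAX = (128 × 1) / 8 = 16 lanes
vl = min(AVL, VLMAX) = min(7, 16) = 7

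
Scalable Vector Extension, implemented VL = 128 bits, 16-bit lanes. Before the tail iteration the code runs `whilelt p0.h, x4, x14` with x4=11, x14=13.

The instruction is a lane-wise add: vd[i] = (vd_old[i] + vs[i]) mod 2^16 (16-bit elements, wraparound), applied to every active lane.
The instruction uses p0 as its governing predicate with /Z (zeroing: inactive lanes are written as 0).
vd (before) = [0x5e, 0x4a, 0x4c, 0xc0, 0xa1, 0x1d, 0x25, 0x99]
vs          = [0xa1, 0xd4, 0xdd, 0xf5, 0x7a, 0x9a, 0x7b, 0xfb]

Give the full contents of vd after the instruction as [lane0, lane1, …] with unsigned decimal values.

128-bit reg / 16-bit elem → 8 lanes
whilelt: lane j active iff 11+j < 13 → j < 2 → 2 active
lane  0: add(0x5e,0xa1) ⇒ 0xff
lane  1: add(0x4a,0xd4) ⇒ 0x11e
lane  2: tail/zero ⇒ 0x00
lane  3: tail/zero ⇒ 0x00
lane  4: tail/zero ⇒ 0x00
lane  5: tail/zero ⇒ 0x00
lane  6: tail/zero ⇒ 0x00
lane  7: tail/zero ⇒ 0x00

vd = [255, 286, 0, 0, 0, 0, 0, 0]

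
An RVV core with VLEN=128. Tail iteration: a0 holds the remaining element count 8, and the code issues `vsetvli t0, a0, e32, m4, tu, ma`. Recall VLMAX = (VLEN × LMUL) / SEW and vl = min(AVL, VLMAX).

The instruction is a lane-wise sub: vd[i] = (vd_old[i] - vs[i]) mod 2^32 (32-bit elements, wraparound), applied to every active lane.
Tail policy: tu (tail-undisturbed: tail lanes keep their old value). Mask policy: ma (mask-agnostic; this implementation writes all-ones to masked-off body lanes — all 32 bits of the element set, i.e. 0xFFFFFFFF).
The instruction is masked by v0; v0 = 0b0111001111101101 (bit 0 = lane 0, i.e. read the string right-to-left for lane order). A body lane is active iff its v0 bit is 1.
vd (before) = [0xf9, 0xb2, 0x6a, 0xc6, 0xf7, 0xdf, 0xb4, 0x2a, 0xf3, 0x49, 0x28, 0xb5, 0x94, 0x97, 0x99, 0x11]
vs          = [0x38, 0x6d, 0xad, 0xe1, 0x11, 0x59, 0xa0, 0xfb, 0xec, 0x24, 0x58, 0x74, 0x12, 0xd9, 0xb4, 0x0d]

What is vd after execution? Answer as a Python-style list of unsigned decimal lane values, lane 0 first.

lanes per group: 128·4/32 = 16
vl ← min(8, 16) = 8
  i=0: sub(0xf9,0x38) → 193
  i=1: mask-off/ones → 4294967295
  i=2: sub(0x6a,0xad) → 4294967229
  i=3: sub(0xc6,0xe1) → 4294967269
  i=4: mask-off/ones → 4294967295
  i=5: sub(0xdf,0x59) → 134
  i=6: sub(0xb4,0xa0) → 20
  i=7: sub(0x2a,0xfb) → 4294967087
  i=8: tail/keep → 243
  i=9: tail/keep → 73
  i=10: tail/keep → 40
  i=11: tail/keep → 181
  i=12: tail/keep → 148
  i=13: tail/keep → 151
  i=14: tail/keep → 153
  i=15: tail/keep → 17

vd = [193, 4294967295, 4294967229, 4294967269, 4294967295, 134, 20, 4294967087, 243, 73, 40, 181, 148, 151, 153, 17]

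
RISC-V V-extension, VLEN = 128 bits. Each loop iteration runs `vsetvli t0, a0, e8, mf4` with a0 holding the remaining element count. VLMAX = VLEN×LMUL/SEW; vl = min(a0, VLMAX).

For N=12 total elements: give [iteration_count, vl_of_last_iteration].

[iterations, last_vl] = [3, 4]

VLMAX = VLEN×LMUL/SEW = 128×1/4/8 = 4
N=12: ⌈12/4⌉ = 3 iters; last vl = 12 − 2×4 = 4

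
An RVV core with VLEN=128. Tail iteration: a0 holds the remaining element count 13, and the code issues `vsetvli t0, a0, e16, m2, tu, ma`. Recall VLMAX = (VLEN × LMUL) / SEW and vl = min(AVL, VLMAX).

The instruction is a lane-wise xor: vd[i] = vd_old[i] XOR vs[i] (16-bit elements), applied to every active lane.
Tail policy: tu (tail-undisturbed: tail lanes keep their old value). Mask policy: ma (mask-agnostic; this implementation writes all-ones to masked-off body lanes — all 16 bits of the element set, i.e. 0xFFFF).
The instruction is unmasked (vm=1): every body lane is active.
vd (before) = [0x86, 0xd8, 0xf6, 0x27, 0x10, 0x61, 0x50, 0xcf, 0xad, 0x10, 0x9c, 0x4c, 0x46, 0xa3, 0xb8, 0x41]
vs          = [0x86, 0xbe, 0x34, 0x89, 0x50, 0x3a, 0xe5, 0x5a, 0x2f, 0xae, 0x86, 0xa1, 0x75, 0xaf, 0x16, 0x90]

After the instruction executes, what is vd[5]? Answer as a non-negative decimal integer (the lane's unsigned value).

vd[5] = 91

VLMAX = VLEN×LMUL/SEW = 128×2/16 = 16
AVL=13 ≤ VLMAX=16, so vl = 13
lane  0: xor(0x86,0x86) ⇒ 0x00
lane  1: xor(0xd8,0xbe) ⇒ 0x66
lane  2: xor(0xf6,0x34) ⇒ 0xc2
lane  3: xor(0x27,0x89) ⇒ 0xae
lane  4: xor(0x10,0x50) ⇒ 0x40
lane  5: xor(0x61,0x3a) ⇒ 0x5b
lane  6: xor(0x50,0xe5) ⇒ 0xb5
lane  7: xor(0xcf,0x5a) ⇒ 0x95
lane  8: xor(0xad,0x2f) ⇒ 0x82
lane  9: xor(0x10,0xae) ⇒ 0xbe
lane 10: xor(0x9c,0x86) ⇒ 0x1a
lane 11: xor(0x4c,0xa1) ⇒ 0xed
lane 12: xor(0x46,0x75) ⇒ 0x33
lane 13: tail/keep ⇒ 0xa3
lane 14: tail/keep ⇒ 0xb8
lane 15: tail/keep ⇒ 0x41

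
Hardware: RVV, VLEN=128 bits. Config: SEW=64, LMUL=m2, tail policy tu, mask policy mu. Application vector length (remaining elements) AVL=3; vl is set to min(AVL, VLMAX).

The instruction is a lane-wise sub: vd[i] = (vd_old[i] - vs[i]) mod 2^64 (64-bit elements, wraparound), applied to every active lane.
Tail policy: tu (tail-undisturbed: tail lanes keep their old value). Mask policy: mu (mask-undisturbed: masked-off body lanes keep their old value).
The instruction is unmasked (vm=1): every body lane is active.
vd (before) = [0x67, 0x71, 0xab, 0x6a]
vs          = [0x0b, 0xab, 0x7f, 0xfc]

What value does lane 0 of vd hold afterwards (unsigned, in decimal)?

vd[0] = 92

lanes per group: 128·2/64 = 4
vl ← min(3, 4) = 3
lane  0: sub(0x67,0x0b) ⇒ 0x5c
lane  1: sub(0x71,0xab) ⇒ 0xffffffffffffffc6
lane  2: sub(0xab,0x7f) ⇒ 0x2c
lane  3: tail/keep ⇒ 0x6a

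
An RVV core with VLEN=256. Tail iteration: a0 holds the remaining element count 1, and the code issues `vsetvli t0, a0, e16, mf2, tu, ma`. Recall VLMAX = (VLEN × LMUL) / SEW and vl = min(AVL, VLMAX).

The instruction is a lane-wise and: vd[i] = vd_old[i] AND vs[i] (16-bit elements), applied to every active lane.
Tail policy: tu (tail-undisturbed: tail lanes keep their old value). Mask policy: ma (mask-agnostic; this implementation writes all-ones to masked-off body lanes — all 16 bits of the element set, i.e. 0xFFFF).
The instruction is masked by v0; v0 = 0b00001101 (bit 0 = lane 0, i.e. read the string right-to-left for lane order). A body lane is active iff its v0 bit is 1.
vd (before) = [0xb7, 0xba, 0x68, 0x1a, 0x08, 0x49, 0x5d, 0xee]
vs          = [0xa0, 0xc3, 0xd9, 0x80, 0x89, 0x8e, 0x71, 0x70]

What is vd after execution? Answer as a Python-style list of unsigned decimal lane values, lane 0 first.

VLMAX = (256 × 1/2) / 16 = 8 lanes
vl ← min(1, 8) = 1
  i=0: and(0xb7,0xa0) → 160
  i=1: tail/keep → 186
  i=2: tail/keep → 104
  i=3: tail/keep → 26
  i=4: tail/keep → 8
  i=5: tail/keep → 73
  i=6: tail/keep → 93
  i=7: tail/keep → 238

vd = [160, 186, 104, 26, 8, 73, 93, 238]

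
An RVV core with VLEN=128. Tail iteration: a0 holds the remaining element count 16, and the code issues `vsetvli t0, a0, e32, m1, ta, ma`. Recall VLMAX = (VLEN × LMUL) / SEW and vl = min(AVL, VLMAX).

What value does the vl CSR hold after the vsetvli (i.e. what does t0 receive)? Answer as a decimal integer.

vl = 4

lanes per group: 128·1/32 = 4
vl = min(AVL, VLMAX) = min(16, 4) = 4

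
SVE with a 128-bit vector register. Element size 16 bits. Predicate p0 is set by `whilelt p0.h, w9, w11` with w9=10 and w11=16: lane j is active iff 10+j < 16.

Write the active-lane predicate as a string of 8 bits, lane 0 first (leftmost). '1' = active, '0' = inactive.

predicate = 11111100

128-bit reg / 16-bit elem → 8 lanes
p0[j] = (10+j < 16); true for j=0..5 → 6 lanes set
bits (lane 0 leftmost): 11111100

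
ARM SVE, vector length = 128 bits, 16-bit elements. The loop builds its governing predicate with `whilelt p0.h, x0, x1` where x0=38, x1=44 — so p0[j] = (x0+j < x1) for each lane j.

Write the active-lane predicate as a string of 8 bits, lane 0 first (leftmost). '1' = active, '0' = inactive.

predicate = 11111100

register lanes = 128/16 = 8
whilelt: lane j active iff 38+j < 44 → j < 6 → 6 active
bits (lane 0 leftmost): 11111100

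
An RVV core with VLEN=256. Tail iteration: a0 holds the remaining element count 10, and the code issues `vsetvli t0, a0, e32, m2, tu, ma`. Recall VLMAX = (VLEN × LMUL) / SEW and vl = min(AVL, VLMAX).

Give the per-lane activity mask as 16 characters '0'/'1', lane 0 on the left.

predicate = 1111111111000000

VLMAX = VLEN×LMUL/SEW = 256×2/32 = 16
vl = min(AVL, VLMAX) = min(10, 16) = 10
bits (lane 0 leftmost): 1111111111000000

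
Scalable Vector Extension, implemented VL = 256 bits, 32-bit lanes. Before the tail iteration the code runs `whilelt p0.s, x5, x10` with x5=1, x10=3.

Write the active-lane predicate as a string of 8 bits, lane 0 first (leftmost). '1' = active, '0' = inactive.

predicate = 11000000

lane count: 256 div 32 = 8
active while 1+j < 3, i.e. j ∈ [0,2) capped at 8 ⇒ 2
bits (lane 0 leftmost): 11000000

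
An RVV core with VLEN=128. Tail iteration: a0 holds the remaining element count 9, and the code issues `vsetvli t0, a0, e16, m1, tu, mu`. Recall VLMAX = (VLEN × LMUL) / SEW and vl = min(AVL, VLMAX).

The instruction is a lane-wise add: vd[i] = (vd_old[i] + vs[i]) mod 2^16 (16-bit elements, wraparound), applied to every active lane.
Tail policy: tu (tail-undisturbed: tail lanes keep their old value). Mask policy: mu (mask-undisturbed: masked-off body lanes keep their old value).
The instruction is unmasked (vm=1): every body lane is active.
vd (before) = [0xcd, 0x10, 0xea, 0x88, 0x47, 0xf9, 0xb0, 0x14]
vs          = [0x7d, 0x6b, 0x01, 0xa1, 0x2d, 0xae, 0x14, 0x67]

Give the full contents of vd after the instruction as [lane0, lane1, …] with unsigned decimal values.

vd = [330, 123, 235, 297, 116, 423, 196, 123]

VLMAX = VLEN×LMUL/SEW = 128×1/16 = 8
AVL=9 > VLMAX=8, so vl = 8
lane  0: add(0xcd,0x7d) ⇒ 0x14a
lane  1: add(0x10,0x6b) ⇒ 0x7b
lane  2: add(0xea,0x01) ⇒ 0xeb
lane  3: add(0x88,0xa1) ⇒ 0x129
lane  4: add(0x47,0x2d) ⇒ 0x74
lane  5: add(0xf9,0xae) ⇒ 0x1a7
lane  6: add(0xb0,0x14) ⇒ 0xc4
lane  7: add(0x14,0x67) ⇒ 0x7b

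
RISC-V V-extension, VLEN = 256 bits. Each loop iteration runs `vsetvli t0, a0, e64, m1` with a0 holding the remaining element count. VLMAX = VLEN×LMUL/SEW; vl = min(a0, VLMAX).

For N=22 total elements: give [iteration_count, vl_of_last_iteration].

lanes per group: 256·1/64 = 4
22 elements at 4/iter → 6 passes, remainder 2 on the last

[iterations, last_vl] = [6, 2]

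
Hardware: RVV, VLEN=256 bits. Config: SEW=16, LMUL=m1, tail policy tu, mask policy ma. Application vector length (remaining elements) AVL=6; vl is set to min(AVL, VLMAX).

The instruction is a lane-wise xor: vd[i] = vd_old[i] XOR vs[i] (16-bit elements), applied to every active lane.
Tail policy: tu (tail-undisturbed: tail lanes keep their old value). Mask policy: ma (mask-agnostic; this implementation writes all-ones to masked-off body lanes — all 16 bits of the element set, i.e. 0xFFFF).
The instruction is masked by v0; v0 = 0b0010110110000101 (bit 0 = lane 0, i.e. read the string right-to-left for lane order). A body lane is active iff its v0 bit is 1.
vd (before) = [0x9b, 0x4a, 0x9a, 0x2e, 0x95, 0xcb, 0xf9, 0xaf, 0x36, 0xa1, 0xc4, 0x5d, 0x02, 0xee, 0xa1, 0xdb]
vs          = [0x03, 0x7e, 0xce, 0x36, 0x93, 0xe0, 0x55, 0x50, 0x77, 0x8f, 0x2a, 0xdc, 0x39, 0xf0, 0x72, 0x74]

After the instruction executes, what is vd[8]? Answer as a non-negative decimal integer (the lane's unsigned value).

lanes per group: 256·1/16 = 16
AVL=6 ≤ VLMAX=16, so vl = 6
lane  0: xor(0x9b,0x03) ⇒ 0x98
lane  1: mask-off/ones ⇒ 0xffff
lane  2: xor(0x9a,0xce) ⇒ 0x54
lane  3: mask-off/ones ⇒ 0xffff
lane  4: mask-off/ones ⇒ 0xffff
lane  5: mask-off/ones ⇒ 0xffff
lane  6: tail/keep ⇒ 0xf9
lane  7: tail/keep ⇒ 0xaf
lane  8: tail/keep ⇒ 0x36
lane  9: tail/keep ⇒ 0xa1
lane 10: tail/keep ⇒ 0xc4
lane 11: tail/keep ⇒ 0x5d
lane 12: tail/keep ⇒ 0x02
lane 13: tail/keep ⇒ 0xee
lane 14: tail/keep ⇒ 0xa1
lane 15: tail/keep ⇒ 0xdb

vd[8] = 54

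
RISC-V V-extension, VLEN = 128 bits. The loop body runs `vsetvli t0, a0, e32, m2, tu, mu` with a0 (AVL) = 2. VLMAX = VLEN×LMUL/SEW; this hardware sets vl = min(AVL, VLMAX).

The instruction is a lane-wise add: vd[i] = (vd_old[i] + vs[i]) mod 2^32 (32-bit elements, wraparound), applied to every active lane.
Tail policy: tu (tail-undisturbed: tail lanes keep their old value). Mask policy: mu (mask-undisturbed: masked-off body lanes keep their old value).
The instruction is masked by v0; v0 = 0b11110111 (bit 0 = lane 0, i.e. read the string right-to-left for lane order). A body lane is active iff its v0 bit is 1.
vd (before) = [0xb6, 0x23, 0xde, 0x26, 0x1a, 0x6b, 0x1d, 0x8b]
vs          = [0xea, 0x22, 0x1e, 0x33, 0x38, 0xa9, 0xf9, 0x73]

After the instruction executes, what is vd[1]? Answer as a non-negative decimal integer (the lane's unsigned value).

VLMAX = (128 × 2) / 32 = 8 lanes
vl ← min(2, 8) = 2
  i=0: add(0xb6,0xea) → 416
  i=1: add(0x23,0x22) → 69
  i=2: tail/keep → 222
  i=3: tail/keep → 38
  i=4: tail/keep → 26
  i=5: tail/keep → 107
  i=6: tail/keep → 29
  i=7: tail/keep → 139

vd[1] = 69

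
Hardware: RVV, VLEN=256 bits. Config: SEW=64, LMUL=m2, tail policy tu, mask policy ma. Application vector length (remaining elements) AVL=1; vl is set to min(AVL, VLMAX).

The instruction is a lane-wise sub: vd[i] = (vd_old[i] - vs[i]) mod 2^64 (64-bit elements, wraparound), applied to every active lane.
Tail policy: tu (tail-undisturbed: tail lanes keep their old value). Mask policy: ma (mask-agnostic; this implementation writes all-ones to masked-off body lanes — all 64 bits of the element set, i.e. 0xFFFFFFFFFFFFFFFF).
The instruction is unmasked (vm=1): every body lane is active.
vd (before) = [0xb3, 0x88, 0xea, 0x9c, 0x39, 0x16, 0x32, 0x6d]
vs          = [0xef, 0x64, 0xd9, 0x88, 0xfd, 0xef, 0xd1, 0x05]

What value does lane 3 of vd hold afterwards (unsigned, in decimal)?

VLMAX = (256 × 2) / 64 = 8 lanes
vl = min(AVL, VLMAX) = min(1, 8) = 1
[0] sub(0xb3,0xef) = 0xffffffffffffffc4
[1] tail/keep = 0x88
[2] tail/keep = 0xea
[3] tail/keep = 0x9c
[4] tail/keep = 0x39
[5] tail/keep = 0x16
[6] tail/keep = 0x32
[7] tail/keep = 0x6d

vd[3] = 156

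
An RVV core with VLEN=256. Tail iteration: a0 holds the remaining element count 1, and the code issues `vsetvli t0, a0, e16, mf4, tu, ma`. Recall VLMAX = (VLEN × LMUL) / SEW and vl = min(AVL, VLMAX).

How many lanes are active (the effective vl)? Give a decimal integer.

vl = 1

lanes per group: 256·1/4/16 = 4
vl = min(AVL, VLMAX) = min(1, 4) = 1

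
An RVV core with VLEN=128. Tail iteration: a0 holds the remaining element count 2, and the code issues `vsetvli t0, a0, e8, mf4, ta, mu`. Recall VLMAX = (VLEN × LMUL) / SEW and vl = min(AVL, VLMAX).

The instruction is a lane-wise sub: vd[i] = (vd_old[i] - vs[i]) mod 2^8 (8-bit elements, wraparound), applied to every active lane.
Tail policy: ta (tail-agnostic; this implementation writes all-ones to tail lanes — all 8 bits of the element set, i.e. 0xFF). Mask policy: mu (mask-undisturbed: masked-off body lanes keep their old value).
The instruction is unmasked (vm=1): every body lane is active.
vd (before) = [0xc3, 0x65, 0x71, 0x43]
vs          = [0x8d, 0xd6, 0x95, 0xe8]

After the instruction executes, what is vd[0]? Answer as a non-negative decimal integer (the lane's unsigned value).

vd[0] = 54

VLMAX = (128 × 1/4) / 8 = 4 lanes
vl = min(AVL, VLMAX) = min(2, 4) = 2
lane  0: sub(0xc3,0x8d) ⇒ 0x36
lane  1: sub(0x65,0xd6) ⇒ 0x8f
lane  2: tail/ones ⇒ 0xff
lane  3: tail/ones ⇒ 0xff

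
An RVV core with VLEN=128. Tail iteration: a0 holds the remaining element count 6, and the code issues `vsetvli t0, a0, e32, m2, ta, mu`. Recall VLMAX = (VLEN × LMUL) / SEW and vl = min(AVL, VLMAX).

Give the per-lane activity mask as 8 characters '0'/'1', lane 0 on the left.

predicate = 11111100

VLMAX = (128 × 2) / 32 = 8 lanes
vl = min(AVL, VLMAX) = min(6, 8) = 6
bits (lane 0 leftmost): 11111100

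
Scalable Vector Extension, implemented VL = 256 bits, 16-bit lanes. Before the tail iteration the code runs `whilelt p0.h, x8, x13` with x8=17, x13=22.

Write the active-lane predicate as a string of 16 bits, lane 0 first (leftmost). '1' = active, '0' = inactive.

lane count: 256 div 16 = 16
whilelt: lane j active iff 17+j < 22 → j < 5 → 5 active
bits (lane 0 leftmost): 1111100000000000

predicate = 1111100000000000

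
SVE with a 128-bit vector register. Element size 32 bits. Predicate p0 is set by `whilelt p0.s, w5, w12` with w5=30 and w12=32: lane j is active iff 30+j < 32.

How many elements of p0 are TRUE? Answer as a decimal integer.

128-bit reg / 32-bit elem → 4 lanes
p0[j] = (30+j < 32); true for j=0..1 → 2 lanes set

vl = 2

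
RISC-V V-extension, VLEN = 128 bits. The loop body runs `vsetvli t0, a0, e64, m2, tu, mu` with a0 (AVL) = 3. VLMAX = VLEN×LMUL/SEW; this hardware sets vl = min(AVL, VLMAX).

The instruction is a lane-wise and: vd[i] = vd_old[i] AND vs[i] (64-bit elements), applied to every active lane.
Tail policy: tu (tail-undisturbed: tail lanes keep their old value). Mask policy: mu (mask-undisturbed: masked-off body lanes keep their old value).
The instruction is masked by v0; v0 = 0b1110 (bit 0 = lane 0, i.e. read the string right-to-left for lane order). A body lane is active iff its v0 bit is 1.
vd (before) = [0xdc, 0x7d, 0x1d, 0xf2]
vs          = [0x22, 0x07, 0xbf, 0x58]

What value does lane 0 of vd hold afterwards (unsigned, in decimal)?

vd[0] = 220

VLMAX = VLEN×LMUL/SEW = 128×2/64 = 4
vl = min(AVL, VLMAX) = min(3, 4) = 3
[0] mask-off/keep = 0xdc
[1] and(0x7d,0x07) = 0x05
[2] and(0x1d,0xbf) = 0x1d
[3] tail/keep = 0xf2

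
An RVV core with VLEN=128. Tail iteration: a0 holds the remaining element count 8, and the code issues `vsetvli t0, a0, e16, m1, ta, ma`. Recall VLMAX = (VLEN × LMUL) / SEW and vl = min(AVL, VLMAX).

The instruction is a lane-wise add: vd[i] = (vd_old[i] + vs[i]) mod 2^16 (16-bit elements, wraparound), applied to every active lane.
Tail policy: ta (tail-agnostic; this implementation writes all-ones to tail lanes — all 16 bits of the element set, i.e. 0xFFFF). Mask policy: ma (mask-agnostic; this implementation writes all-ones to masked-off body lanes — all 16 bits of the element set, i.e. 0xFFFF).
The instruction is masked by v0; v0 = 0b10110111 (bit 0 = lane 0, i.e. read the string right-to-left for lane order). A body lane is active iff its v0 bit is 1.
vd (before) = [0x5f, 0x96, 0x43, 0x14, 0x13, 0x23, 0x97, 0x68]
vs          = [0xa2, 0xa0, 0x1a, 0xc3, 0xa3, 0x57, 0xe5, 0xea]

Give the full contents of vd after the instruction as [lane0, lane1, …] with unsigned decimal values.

VLMAX = (128 × 1) / 16 = 8 lanes
vl ← min(8, 8) = 8
lane  0: add(0x5f,0xa2) ⇒ 0x101
lane  1: add(0x96,0xa0) ⇒ 0x136
lane  2: add(0x43,0x1a) ⇒ 0x5d
lane  3: mask-off/ones ⇒ 0xffff
lane  4: add(0x13,0xa3) ⇒ 0xb6
lane  5: add(0x23,0x57) ⇒ 0x7a
lane  6: mask-off/ones ⇒ 0xffff
lane  7: add(0x68,0xea) ⇒ 0x152

vd = [257, 310, 93, 65535, 182, 122, 65535, 338]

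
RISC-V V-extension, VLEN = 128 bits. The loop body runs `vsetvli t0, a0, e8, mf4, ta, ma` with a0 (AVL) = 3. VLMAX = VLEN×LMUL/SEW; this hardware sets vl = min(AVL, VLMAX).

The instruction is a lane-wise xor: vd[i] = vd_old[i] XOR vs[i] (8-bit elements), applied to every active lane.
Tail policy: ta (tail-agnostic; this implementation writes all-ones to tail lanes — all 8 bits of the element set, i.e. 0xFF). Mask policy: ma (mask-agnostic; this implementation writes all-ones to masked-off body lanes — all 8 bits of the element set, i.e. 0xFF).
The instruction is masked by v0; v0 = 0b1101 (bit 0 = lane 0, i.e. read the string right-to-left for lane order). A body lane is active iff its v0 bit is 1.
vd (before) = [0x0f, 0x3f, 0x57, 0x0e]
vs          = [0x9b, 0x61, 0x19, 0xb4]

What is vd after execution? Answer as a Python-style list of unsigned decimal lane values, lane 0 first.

vd = [148, 255, 78, 255]

VLMAX = VLEN×LMUL/SEW = 128×1/4/8 = 4
AVL=3 ≤ VLMAX=4, so vl = 3
lane  0: xor(0x0f,0x9b) ⇒ 0x94
lane  1: mask-off/ones ⇒ 0xff
lane  2: xor(0x57,0x19) ⇒ 0x4e
lane  3: tail/ones ⇒ 0xff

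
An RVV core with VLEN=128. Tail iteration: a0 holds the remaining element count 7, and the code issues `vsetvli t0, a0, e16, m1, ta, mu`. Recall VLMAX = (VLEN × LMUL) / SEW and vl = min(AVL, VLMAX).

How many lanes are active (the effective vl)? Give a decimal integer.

VLMAX = VLEN×LMUL/SEW = 128×1/16 = 8
AVL=7 ≤ VLMAX=8, so vl = 7

vl = 7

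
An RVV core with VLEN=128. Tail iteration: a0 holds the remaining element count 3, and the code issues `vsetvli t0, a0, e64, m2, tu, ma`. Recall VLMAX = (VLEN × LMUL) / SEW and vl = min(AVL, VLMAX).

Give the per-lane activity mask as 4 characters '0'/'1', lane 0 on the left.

VLMAX = VLEN×LMUL/SEW = 128×2/64 = 4
vl ← min(3, 4) = 3
bits (lane 0 leftmost): 1110

predicate = 1110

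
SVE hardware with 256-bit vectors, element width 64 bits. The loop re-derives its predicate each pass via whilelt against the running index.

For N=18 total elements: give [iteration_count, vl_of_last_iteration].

[iterations, last_vl] = [5, 2]

register lanes = 256/64 = 4
N=18: ⌈18/4⌉ = 5 iters; last vl = 18 − 4×4 = 2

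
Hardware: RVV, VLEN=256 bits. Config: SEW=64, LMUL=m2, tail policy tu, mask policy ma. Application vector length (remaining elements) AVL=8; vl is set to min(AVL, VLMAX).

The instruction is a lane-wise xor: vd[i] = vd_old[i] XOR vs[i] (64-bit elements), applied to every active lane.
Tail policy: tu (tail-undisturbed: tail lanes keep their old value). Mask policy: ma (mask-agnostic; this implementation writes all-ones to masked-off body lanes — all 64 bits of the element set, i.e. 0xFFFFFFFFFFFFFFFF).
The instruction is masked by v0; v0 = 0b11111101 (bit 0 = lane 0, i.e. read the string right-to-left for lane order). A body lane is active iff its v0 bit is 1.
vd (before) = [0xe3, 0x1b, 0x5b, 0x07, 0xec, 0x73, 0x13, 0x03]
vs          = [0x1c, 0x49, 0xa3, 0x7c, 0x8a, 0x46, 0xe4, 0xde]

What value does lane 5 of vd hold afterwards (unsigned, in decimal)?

VLMAX = (256 × 2) / 64 = 8 lanes
vl ← min(8, 8) = 8
lane  0: xor(0xe3,0x1c) ⇒ 0xff
lane  1: mask-off/ones ⇒ 0xffffffffffffffff
lane  2: xor(0x5b,0xa3) ⇒ 0xf8
lane  3: xor(0x07,0x7c) ⇒ 0x7b
lane  4: xor(0xec,0x8a) ⇒ 0x66
lane  5: xor(0x73,0x46) ⇒ 0x35
lane  6: xor(0x13,0xe4) ⇒ 0xf7
lane  7: xor(0x03,0xde) ⇒ 0xdd

vd[5] = 53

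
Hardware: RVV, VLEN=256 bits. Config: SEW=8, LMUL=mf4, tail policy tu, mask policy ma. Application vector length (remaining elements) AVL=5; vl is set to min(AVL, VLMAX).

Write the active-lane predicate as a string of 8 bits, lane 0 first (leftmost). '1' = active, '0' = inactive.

predicate = 11111000

VLMAX = (256 × 1/4) / 8 = 8 lanes
vl ← min(5, 8) = 5
bits (lane 0 leftmost): 11111000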